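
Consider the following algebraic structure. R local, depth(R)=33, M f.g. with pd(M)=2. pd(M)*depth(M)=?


pd+depth=33
depth=33-2=31
pd*depth=2*31=62


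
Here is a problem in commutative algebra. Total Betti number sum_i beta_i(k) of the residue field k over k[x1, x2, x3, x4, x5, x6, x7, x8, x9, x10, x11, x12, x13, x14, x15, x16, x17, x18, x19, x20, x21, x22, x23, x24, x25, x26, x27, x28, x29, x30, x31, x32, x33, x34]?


Koszul resolution: beta_i(k)=C(n,i), n=34
sum_i C(34,i) = 2^34 = 17179869184


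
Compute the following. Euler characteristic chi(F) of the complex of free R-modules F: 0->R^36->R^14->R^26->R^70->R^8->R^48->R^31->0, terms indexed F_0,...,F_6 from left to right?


chi = sum (-1)^i * rank:
(-1)^0*36=36
(-1)^1*14=-14
(-1)^2*26=26
(-1)^3*70=-70
(-1)^4*8=8
(-1)^5*48=-48
(-1)^6*31=31
chi=-31


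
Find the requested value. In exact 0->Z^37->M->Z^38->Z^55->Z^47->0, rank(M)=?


Alt sum=0:
(-1)^0*37 + (-1)^1*? + (-1)^2*38 + (-1)^3*55 + (-1)^4*47=0
rank(M)=67


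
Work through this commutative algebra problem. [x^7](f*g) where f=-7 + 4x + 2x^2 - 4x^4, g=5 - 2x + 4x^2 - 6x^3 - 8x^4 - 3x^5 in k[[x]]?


[x^7] = sum a_i*b_j, i+j=7
  2*-3=-6
  -4*-6=24
Sum=18


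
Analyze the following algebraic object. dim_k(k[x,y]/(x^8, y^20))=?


Basis: x^i*y^j, i<8, j<20
8*20=160


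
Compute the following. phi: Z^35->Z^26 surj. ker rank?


rank(ker) = 35-26 = 9


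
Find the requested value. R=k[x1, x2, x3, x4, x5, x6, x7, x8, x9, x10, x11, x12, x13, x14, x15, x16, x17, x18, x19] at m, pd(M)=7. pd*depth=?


pd+depth=19
depth=19-7=12
pd*depth=7*12=84


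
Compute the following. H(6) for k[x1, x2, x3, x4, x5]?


C(d+n-1,n-1)=C(10,4)=210


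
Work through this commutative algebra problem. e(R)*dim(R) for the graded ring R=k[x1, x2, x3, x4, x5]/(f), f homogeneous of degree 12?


e(R)=deg(f)=12, dim(R)=5-1=4
e*dim=12*4=48


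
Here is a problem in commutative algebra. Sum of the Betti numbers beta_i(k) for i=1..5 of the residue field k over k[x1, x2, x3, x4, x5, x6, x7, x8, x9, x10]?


Koszul resolution: beta_i(k)=C(n,i), n=10
C(10,1)=10, C(10,2)=45, C(10,3)=120, C(10,4)=210, C(10,5)=252
Sum=637


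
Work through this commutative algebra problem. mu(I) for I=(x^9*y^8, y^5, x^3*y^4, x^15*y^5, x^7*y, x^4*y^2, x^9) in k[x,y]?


Remove redundant (divisible by others).
x^15*y^5 redundant.
x^9*y^8 redundant.
Min: x^9, x^7*y, x^4*y^2, x^3*y^4, y^5
Count=5


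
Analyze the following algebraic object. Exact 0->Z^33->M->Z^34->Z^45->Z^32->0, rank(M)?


Alt sum=0:
(-1)^0*33 + (-1)^1*? + (-1)^2*34 + (-1)^3*45 + (-1)^4*32=0
rank(M)=54


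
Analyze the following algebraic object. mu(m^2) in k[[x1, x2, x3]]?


C(n+d-1,d)=C(4,2)=6


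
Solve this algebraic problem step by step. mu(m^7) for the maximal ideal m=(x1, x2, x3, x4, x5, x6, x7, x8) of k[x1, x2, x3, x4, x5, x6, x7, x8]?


Graded Nakayama: mu(m^d) = dim_k (m^d/m^(d+1)) = #degree-7 monomials in 8 vars
C(n+d-1,d)=C(14,7)=3432


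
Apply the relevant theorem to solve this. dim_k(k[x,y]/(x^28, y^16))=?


Basis: x^i*y^j, i<28, j<16
28*16=448


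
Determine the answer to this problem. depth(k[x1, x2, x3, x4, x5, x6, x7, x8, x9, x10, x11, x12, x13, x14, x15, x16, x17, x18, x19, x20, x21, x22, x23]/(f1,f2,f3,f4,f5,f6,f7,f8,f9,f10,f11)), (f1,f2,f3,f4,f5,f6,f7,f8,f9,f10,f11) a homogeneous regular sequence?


depth(R)=23
depth(R/I)=23-11=12


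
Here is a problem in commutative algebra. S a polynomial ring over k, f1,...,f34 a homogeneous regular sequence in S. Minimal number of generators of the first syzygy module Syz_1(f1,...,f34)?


Regular sequence => Koszul complex is the minimal free resolution.
Syz_1 minimally generated by Koszul relations f_i*e_j - f_j*e_i (i<j): mu(Syz_1) = beta_2 = C(m,2) = m(m-1)/2
m=34
34*33/2 = 561


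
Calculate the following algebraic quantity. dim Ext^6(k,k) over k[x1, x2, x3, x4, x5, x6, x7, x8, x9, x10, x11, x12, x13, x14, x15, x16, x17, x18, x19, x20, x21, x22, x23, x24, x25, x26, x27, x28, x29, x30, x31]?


C(n,i)=C(31,6)=736281


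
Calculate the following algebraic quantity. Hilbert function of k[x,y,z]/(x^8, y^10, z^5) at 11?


Need i<8, j<10, k<5 with i+j+k=11.
For each i, j ranges over max(0,11-i-4)..min(9,11-i):
  i=0: j in [7,9] -> 3
  i=1: j in [6,9] -> 4
  i=2: j in [5,9] -> 5
  i=3: j in [4,8] -> 5
  i=4: j in [3,7] -> 5
  i=5: j in [2,6] -> 5
  i=6: j in [1,5] -> 5
  i=7: j in [0,4] -> 5
H(11) = 3+4+5+5+5+5+5+5 = 37


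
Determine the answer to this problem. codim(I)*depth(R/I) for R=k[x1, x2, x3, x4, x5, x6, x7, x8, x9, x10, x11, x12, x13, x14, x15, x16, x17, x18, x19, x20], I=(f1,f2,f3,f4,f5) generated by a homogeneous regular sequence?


codim=5, depth=dim(R/I)=20-5=15
Product=5*15=75


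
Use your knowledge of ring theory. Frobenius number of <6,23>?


gcd(6,23)=1 => F=ab-a-b=6*23-6-23=138-29=109


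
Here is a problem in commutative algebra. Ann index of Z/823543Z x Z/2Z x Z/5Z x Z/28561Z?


Exponent = lcm of the cyclic orders; pairwise coprime => product.
7^7*2^1*5^1*13^4=823543*2*5*28561=235212116230


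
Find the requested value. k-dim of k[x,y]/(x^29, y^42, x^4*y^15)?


k[x,y]/I, I = (x^29, y^42, x^4*y^15)
Rect: 29x42=1218. Corner: (29-4)x(42-15)=675.
dim = 1218-675 = 543


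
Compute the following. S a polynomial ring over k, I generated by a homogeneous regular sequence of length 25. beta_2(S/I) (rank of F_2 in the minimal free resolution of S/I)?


Regular sequence => Koszul complex is the minimal free resolution.
Syz_1 minimally generated by Koszul relations f_i*e_j - f_j*e_i (i<j): mu(Syz_1) = beta_2 = C(m,2) = m(m-1)/2
m=25
25*24/2 = 300


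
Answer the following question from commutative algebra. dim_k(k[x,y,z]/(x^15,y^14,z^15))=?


Basis: x^iy^jz^k, i<15,j<14,k<15
15*14*15=3150


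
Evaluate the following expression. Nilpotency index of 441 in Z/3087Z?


441^k mod 3087:
k=1: 441
k=2: 0
First zero at k = 2


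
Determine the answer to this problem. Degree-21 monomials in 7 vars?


C(d+n-1,n-1)=C(27,6)=296010


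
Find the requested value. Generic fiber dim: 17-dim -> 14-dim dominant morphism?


dim(fiber)=dim(X)-dim(Y)=17-14=3


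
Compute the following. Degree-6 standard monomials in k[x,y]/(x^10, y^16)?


k[x,y], I = (x^10, y^16), d = 6
Need i < 10 and d-i < 16.
Range: 0 <= i <= 6.
H(6) = 7


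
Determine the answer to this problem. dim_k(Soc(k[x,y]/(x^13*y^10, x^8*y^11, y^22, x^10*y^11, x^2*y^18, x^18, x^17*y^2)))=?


Socle = ann(m) = span of standard monomials u with x*u, y*u in I (staircase corners).
Redundant generators: x^10*y^11
Minimal generators: x^18, x^17*y^2, x^13*y^10, x^8*y^11, x^2*y^18, y^22
Corners: xy^21, x^7y^17, x^12y^10, x^16y^9, x^17y
Socle dim=5


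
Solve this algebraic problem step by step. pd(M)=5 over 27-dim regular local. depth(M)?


pd+depth=depth(R)=27
depth=27-5=22


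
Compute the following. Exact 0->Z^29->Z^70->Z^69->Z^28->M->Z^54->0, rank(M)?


Alt sum=0:
(-1)^0*29 + (-1)^1*70 + (-1)^2*69 + (-1)^3*28 + (-1)^4*? + (-1)^5*54=0
rank(M)=54


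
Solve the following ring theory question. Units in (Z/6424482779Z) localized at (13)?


Local ring = Z/4826809Z.
phi(4826809) = 13^5*(13-1) = 4455516


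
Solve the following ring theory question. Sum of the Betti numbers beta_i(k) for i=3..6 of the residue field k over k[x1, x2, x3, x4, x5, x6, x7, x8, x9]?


Koszul resolution: beta_i(k)=C(n,i), n=9
C(9,3)=84, C(9,4)=126, C(9,5)=126, C(9,6)=84
Sum=420


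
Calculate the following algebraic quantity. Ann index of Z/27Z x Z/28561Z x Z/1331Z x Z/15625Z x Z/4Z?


Exponent = lcm of the cyclic orders; pairwise coprime => product.
3^3*13^4*11^3*5^6*2^2=27*28561*1331*15625*4=64149791062500


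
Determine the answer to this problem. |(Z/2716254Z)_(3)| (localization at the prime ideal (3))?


3-primary part: 2716254=3^10*46
Size=3^10=59049


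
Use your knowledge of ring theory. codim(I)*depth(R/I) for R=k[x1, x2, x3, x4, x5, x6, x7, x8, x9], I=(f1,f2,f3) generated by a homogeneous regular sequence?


codim=3, depth=dim(R/I)=9-3=6
Product=3*6=18


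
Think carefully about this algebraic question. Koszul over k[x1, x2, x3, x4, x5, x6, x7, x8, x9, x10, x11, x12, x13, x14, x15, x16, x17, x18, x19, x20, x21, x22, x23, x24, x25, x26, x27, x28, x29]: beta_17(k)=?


C(n,i)=C(29,17)=51895935


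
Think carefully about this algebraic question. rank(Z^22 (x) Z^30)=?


rank(M(x)N) = rank(M)*rank(N)
22*30 = 660


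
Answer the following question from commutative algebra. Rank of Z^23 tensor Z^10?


rank(M(x)N) = rank(M)*rank(N)
23*10 = 230


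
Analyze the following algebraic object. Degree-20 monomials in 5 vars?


C(d+n-1,n-1)=C(24,4)=10626


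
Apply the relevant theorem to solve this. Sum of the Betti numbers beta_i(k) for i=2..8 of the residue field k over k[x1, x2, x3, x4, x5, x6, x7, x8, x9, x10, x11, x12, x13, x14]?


Koszul resolution: beta_i(k)=C(n,i), n=14
C(14,2)=91, C(14,3)=364, C(14,4)=1001, C(14,5)=2002, C(14,6)=3003, C(14,7)=3432, C(14,8)=3003
Sum=12896


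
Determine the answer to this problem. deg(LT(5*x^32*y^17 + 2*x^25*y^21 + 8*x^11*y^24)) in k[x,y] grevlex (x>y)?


LT: 5*x^32*y^17
deg_x=32, deg_y=17
Total=32+17=49


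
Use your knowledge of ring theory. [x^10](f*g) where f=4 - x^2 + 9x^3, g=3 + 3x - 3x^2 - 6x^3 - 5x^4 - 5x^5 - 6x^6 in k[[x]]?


[x^10] = sum a_i*b_j, i+j=10
Sum=0


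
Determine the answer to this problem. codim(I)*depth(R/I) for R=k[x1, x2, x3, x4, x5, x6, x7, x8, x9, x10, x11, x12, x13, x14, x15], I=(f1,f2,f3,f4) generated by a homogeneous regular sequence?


codim=4, depth=dim(R/I)=15-4=11
Product=4*11=44


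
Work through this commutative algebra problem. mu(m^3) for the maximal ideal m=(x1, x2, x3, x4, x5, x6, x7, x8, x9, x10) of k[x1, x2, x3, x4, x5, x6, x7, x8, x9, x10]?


Graded Nakayama: mu(m^d) = dim_k (m^d/m^(d+1)) = #degree-3 monomials in 10 vars
C(n+d-1,d)=C(12,3)=220


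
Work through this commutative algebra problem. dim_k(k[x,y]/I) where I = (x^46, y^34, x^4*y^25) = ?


k[x,y]/I, I = (x^46, y^34, x^4*y^25)
Rect: 46x34=1564. Corner: (46-4)x(34-25)=378.
dim = 1564-378 = 1186


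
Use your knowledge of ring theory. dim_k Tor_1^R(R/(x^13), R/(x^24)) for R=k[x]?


Tor_1(R/I,R/J)=(I cap J)/IJ=(x^24)/(x^37)
dim=37-24=min(13,24)=13


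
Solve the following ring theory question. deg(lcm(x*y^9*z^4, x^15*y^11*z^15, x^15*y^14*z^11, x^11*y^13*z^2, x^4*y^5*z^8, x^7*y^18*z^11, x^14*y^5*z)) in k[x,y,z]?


lcm = componentwise max:
x: max(1,15,15,11,4,7,14)=15
y: max(9,11,14,13,5,18,5)=18
z: max(4,15,11,2,8,11,1)=15
Total=15+18+15=48


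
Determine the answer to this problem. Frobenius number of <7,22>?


gcd(7,22)=1 => F=ab-a-b=7*22-7-22=154-29=125


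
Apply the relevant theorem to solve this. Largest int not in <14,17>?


gcd(14,17)=1 => F=ab-a-b=14*17-14-17=238-31=207


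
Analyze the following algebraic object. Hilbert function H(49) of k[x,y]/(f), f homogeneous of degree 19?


H(t)=d for t>=d-1.
d=19, t=49
H(49)=19


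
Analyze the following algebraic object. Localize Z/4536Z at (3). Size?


3-primary part: 4536=3^4*56
Size=3^4=81


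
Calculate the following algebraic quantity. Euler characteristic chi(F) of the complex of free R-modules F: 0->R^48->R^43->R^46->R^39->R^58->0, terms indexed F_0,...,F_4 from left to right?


chi = sum (-1)^i * rank:
(-1)^0*48=48
(-1)^1*43=-43
(-1)^2*46=46
(-1)^3*39=-39
(-1)^4*58=58
chi=70


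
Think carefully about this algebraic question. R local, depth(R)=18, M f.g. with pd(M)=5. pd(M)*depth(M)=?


pd+depth=18
depth=18-5=13
pd*depth=5*13=65


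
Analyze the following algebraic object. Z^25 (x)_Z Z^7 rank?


rank(M(x)N) = rank(M)*rank(N)
25*7 = 175


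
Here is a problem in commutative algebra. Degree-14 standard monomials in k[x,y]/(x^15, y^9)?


k[x,y], I = (x^15, y^9), d = 14
Need i < 15 and d-i < 9.
Range: 6 <= i <= 14.
H(14) = 9


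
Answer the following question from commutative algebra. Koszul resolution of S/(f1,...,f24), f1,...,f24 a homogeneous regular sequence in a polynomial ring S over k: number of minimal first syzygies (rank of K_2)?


Regular sequence => Koszul complex is the minimal free resolution.
Syz_1 minimally generated by Koszul relations f_i*e_j - f_j*e_i (i<j): mu(Syz_1) = beta_2 = C(m,2) = m(m-1)/2
m=24
24*23/2 = 276


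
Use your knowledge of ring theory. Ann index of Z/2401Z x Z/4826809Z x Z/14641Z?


Exponent = lcm of the cyclic orders; pairwise coprime => product.
7^4*13^6*11^4=2401*4826809*14641=169677014676169


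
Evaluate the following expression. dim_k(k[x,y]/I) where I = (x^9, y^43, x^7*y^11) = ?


k[x,y]/I, I = (x^9, y^43, x^7*y^11)
Rect: 9x43=387. Corner: (9-7)x(43-11)=64.
dim = 387-64 = 323


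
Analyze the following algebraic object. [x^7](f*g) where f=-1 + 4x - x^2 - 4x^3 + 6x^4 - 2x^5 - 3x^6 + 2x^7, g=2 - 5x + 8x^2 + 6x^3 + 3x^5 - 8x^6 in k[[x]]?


[x^7] = sum a_i*b_j, i+j=7
  4*-8=-32
  -1*3=-3
  6*6=36
  -2*8=-16
  -3*-5=15
  2*2=4
Sum=4


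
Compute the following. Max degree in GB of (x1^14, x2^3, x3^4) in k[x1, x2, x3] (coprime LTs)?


Pure powers, coprime LTs => already GB.
Degrees: 14, 3, 4
Max=14


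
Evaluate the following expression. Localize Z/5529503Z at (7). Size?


7-primary part: 5529503=7^6*47
Size=7^6=117649


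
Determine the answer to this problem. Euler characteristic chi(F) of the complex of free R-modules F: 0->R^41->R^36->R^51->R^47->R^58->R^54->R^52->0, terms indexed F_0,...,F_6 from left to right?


chi = sum (-1)^i * rank:
(-1)^0*41=41
(-1)^1*36=-36
(-1)^2*51=51
(-1)^3*47=-47
(-1)^4*58=58
(-1)^5*54=-54
(-1)^6*52=52
chi=65


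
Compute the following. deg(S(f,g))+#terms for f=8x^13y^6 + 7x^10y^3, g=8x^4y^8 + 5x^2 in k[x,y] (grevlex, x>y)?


LT(f)=8x^13y^6, LT(g)=8x^4y^8
lcm(LM)=x^13y^8
S(f,g) (scaled by 64 to clear denominators) = 8y^2*f - 8x^9*g = 56x^10y^5 - 40x^11
2 terms, deg 15.
15+2=17


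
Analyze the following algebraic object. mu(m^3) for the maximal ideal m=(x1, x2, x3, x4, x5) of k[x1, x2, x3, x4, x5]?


Graded Nakayama: mu(m^d) = dim_k (m^d/m^(d+1)) = #degree-3 monomials in 5 vars
C(n+d-1,d)=C(7,3)=35


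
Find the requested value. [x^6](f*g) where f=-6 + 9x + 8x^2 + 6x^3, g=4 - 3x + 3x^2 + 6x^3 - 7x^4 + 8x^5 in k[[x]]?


[x^6] = sum a_i*b_j, i+j=6
  9*8=72
  8*-7=-56
  6*6=36
Sum=52


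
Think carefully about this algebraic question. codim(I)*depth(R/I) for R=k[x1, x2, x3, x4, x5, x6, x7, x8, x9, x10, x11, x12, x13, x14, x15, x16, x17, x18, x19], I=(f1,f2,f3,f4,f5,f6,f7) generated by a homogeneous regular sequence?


codim=7, depth=dim(R/I)=19-7=12
Product=7*12=84


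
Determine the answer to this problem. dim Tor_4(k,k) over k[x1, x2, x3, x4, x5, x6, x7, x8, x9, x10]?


Koszul: C(n,i)=C(10,4)=210


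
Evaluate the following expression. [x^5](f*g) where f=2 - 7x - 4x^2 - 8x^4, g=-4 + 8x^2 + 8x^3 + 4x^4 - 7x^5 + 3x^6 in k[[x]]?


[x^5] = sum a_i*b_j, i+j=5
  2*-7=-14
  -7*4=-28
  -4*8=-32
Sum=-74


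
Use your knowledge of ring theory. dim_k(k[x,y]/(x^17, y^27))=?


Basis: x^i*y^j, i<17, j<27
17*27=459


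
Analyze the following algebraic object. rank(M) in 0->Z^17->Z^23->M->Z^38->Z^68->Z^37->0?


Alt sum=0:
(-1)^0*17 + (-1)^1*23 + (-1)^2*? + (-1)^3*38 + (-1)^4*68 + (-1)^5*37=0
rank(M)=13


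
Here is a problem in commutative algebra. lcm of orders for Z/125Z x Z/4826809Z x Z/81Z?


Exponent = lcm of the cyclic orders; pairwise coprime => product.
5^3*13^6*3^4=125*4826809*81=48871441125


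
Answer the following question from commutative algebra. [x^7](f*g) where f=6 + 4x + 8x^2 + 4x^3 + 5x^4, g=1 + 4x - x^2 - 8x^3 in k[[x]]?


[x^7] = sum a_i*b_j, i+j=7
  5*-8=-40
Sum=-40


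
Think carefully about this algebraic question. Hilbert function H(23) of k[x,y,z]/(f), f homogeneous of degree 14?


C(25,2)-C(11,2)=300-55=245


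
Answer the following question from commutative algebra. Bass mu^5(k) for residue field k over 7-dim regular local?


C(n,i)=C(7,5)=21


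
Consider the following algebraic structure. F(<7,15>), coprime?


gcd(7,15)=1 => F=ab-a-b=7*15-7-15=105-22=83


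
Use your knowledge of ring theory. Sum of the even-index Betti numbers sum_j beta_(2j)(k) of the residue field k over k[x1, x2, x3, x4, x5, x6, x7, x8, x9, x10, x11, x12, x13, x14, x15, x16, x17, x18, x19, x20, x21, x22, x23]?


Koszul resolution: beta_i(k)=C(n,i), n=23
sum_even C(23,i) = 2^(n-1) = 2^22 = 4194304


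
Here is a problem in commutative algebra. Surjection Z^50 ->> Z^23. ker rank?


rank(ker) = 50-23 = 27


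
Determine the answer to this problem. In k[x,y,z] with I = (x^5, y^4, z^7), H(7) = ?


Need i<5, j<4, k<7 with i+j+k=7.
For each i, j ranges over max(0,7-i-6)..min(3,7-i):
  i=0: j in [1,3] -> 3
  i=1: j in [0,3] -> 4
  i=2: j in [0,3] -> 4
  i=3: j in [0,3] -> 4
  i=4: j in [0,3] -> 4
H(7) = 3+4+4+4+4 = 19


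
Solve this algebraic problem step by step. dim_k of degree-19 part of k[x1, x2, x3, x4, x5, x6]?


C(d+n-1,n-1)=C(24,5)=42504


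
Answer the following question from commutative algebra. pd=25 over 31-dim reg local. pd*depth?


pd+depth=31
depth=31-25=6
pd*depth=25*6=150


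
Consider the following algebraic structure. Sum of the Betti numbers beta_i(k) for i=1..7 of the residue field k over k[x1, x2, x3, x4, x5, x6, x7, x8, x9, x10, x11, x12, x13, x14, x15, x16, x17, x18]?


Koszul resolution: beta_i(k)=C(n,i), n=18
C(18,1)=18, C(18,2)=153, C(18,3)=816, C(18,4)=3060, C(18,5)=8568, C(18,6)=18564, C(18,7)=31824
Sum=63003


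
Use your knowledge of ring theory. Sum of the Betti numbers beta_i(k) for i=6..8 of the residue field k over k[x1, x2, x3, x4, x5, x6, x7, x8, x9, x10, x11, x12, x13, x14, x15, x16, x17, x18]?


Koszul resolution: beta_i(k)=C(n,i), n=18
C(18,6)=18564, C(18,7)=31824, C(18,8)=43758
Sum=94146


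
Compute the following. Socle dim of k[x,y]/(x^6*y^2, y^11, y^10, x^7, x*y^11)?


Socle = ann(m) = span of standard monomials u with x*u, y*u in I (staircase corners).
Redundant generators: x*y^11, y^11
Minimal generators: x^7, x^6*y^2, y^10
Corners: x^5y^9, x^6y
Socle dim=2


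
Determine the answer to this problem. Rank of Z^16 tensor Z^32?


rank(M(x)N) = rank(M)*rank(N)
16*32 = 512


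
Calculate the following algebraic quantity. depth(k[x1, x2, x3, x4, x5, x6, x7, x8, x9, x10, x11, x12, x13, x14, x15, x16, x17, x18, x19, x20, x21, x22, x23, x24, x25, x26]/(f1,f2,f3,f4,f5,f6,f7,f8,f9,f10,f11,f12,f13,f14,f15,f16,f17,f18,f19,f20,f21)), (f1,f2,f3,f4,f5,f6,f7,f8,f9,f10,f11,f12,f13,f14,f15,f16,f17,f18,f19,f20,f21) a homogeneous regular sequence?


depth(R)=26
depth(R/I)=26-21=5


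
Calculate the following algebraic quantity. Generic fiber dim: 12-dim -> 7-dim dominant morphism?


dim(fiber)=dim(X)-dim(Y)=12-7=5


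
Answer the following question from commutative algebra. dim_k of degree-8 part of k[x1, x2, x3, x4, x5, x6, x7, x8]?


C(d+n-1,n-1)=C(15,7)=6435


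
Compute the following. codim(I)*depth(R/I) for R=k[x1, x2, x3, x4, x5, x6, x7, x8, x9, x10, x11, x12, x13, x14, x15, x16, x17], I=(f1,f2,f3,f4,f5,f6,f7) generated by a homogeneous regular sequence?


codim=7, depth=dim(R/I)=17-7=10
Product=7*10=70


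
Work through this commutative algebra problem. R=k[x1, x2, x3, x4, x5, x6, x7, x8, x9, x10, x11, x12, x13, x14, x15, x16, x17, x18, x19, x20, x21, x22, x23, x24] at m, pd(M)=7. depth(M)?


pd+depth=depth(R)=24
depth=24-7=17


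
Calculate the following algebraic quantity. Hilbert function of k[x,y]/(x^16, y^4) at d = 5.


k[x,y], I = (x^16, y^4), d = 5
Need i < 16 and d-i < 4.
Range: 2 <= i <= 5.
H(5) = 4


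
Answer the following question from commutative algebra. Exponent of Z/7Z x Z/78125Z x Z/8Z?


Exponent = lcm of the cyclic orders; pairwise coprime => product.
7^1*5^7*2^3=7*78125*8=4375000


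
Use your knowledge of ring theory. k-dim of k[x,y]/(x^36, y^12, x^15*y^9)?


k[x,y]/I, I = (x^36, y^12, x^15*y^9)
Rect: 36x12=432. Corner: (36-15)x(12-9)=63.
dim = 432-63 = 369


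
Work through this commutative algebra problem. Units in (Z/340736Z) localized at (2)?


Local ring = Z/256Z.
phi(256) = 2^7*(2-1) = 128


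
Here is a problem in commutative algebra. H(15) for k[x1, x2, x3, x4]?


C(d+n-1,n-1)=C(18,3)=816


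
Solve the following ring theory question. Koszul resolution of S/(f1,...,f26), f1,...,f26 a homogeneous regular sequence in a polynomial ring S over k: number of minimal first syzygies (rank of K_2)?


Regular sequence => Koszul complex is the minimal free resolution.
Syz_1 minimally generated by Koszul relations f_i*e_j - f_j*e_i (i<j): mu(Syz_1) = beta_2 = C(m,2) = m(m-1)/2
m=26
26*25/2 = 325


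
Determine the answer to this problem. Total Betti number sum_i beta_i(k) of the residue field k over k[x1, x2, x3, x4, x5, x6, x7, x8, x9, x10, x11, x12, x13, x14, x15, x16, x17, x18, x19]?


Koszul resolution: beta_i(k)=C(n,i), n=19
sum_i C(19,i) = 2^19 = 524288


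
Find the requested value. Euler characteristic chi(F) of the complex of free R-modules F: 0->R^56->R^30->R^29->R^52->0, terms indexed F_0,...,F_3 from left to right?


chi = sum (-1)^i * rank:
(-1)^0*56=56
(-1)^1*30=-30
(-1)^2*29=29
(-1)^3*52=-52
chi=3


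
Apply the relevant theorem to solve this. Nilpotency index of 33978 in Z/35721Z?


33978^k mod 35721:
k=1: 33978
k=2: 1764
k=3: 33075
k=4: 3969
k=5: 11907
k=6: 0
First zero at k = 6


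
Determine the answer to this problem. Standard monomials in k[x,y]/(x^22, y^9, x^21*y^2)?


k[x,y]/I, I = (x^22, y^9, x^21*y^2)
Rect: 22x9=198. Corner: (22-21)x(9-2)=7.
dim = 198-7 = 191


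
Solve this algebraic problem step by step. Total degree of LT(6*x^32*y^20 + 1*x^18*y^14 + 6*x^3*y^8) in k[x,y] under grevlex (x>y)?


LT: 6*x^32*y^20
deg_x=32, deg_y=20
Total=32+20=52


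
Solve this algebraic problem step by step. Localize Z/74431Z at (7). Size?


7-primary part: 74431=7^4*31
Size=7^4=2401


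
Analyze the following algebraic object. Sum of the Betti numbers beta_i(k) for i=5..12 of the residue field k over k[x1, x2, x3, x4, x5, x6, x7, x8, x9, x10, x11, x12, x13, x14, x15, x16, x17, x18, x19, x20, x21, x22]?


Koszul resolution: beta_i(k)=C(n,i), n=22
C(22,5)=26334, C(22,6)=74613, C(22,7)=170544, C(22,8)=319770, C(22,9)=497420, C(22,10)=646646, C(22,11)=705432, C(22,12)=646646
Sum=3087405


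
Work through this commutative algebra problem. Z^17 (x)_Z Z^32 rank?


rank(M(x)N) = rank(M)*rank(N)
17*32 = 544


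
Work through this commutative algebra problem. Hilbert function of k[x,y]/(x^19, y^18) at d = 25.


k[x,y], I = (x^19, y^18), d = 25
Need i < 19 and d-i < 18.
Range: 8 <= i <= 18.
H(25) = 11


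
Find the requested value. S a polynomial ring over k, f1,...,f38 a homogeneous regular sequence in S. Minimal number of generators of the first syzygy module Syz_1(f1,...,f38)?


Regular sequence => Koszul complex is the minimal free resolution.
Syz_1 minimally generated by Koszul relations f_i*e_j - f_j*e_i (i<j): mu(Syz_1) = beta_2 = C(m,2) = m(m-1)/2
m=38
38*37/2 = 703


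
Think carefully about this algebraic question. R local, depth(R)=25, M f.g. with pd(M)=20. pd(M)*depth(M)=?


pd+depth=25
depth=25-20=5
pd*depth=20*5=100


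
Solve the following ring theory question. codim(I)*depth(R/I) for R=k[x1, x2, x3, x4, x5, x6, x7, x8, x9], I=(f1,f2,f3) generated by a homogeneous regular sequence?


codim=3, depth=dim(R/I)=9-3=6
Product=3*6=18


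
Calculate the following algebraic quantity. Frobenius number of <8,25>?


gcd(8,25)=1 => F=ab-a-b=8*25-8-25=200-33=167


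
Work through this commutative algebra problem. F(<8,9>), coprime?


gcd(8,9)=1 => F=ab-a-b=8*9-8-9=72-17=55


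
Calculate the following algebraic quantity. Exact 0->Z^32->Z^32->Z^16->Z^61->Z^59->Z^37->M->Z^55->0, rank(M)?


Alt sum=0:
(-1)^0*32 + (-1)^1*32 + (-1)^2*16 + (-1)^3*61 + (-1)^4*59 + (-1)^5*37 + (-1)^6*? + (-1)^7*55=0
rank(M)=78


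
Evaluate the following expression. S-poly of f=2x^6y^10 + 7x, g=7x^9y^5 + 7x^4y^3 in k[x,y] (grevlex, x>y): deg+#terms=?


LT(f)=2x^6y^10, LT(g)=7x^9y^5
lcm(LM)=x^9y^10
S(f,g) (scaled by 14 to clear denominators) = 7x^3*f - 2y^5*g = -14x^4y^8 + 49x^4
2 terms, deg 12.
12+2=14


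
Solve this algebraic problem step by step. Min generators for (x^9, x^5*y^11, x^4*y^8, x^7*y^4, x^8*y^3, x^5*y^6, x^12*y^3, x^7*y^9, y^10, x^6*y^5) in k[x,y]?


Remove redundant (divisible by others).
x^12*y^3 redundant.
x^5*y^11 redundant.
x^7*y^9 redundant.
Min: x^9, x^8*y^3, x^7*y^4, x^6*y^5, x^5*y^6, x^4*y^8, y^10
Count=7


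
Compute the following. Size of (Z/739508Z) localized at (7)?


7-primary part: 739508=7^5*44
Size=7^5=16807


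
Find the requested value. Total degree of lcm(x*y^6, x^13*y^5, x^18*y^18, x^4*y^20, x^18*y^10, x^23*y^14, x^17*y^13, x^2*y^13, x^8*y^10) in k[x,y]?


lcm = componentwise max:
x: max(1,13,18,4,18,23,17,2,8)=23
y: max(6,5,18,20,10,14,13,13,10)=20
Total=23+20=43


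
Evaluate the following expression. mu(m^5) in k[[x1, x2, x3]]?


C(n+d-1,d)=C(7,5)=21


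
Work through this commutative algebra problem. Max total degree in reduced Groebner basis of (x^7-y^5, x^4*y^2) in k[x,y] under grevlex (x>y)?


LT(f1)=x^7, LT(f2)=x^4y^2, lcm=x^7y^2
S(f1,f2) = y^2*f1 - x^3*f2 = -y^7
Reduced GB = {f1, f2, y^7}; degrees 7, 6, 7
Max = 7


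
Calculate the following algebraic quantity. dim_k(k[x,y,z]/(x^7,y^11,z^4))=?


Basis: x^iy^jz^k, i<7,j<11,k<4
7*11*4=308


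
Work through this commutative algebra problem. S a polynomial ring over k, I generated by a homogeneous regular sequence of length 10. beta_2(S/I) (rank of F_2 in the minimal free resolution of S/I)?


Regular sequence => Koszul complex is the minimal free resolution.
Syz_1 minimally generated by Koszul relations f_i*e_j - f_j*e_i (i<j): mu(Syz_1) = beta_2 = C(m,2) = m(m-1)/2
m=10
10*9/2 = 45


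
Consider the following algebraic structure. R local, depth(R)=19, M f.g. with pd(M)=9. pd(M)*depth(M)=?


pd+depth=19
depth=19-9=10
pd*depth=9*10=90


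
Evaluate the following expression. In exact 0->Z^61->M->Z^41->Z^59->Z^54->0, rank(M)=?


Alt sum=0:
(-1)^0*61 + (-1)^1*? + (-1)^2*41 + (-1)^3*59 + (-1)^4*54=0
rank(M)=97


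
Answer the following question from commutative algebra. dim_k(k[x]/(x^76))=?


Basis: 1,x,...,x^75
dim=76


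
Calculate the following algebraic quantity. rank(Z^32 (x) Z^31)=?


rank(M(x)N) = rank(M)*rank(N)
32*31 = 992


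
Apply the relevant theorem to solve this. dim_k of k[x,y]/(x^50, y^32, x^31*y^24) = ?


k[x,y]/I, I = (x^50, y^32, x^31*y^24)
Rect: 50x32=1600. Corner: (50-31)x(32-24)=152.
dim = 1600-152 = 1448


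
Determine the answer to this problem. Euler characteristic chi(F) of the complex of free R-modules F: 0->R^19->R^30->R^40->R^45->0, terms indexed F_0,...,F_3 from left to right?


chi = sum (-1)^i * rank:
(-1)^0*19=19
(-1)^1*30=-30
(-1)^2*40=40
(-1)^3*45=-45
chi=-16


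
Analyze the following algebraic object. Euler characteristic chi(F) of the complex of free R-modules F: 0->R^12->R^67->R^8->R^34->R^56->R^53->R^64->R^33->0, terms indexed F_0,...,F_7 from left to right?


chi = sum (-1)^i * rank:
(-1)^0*12=12
(-1)^1*67=-67
(-1)^2*8=8
(-1)^3*34=-34
(-1)^4*56=56
(-1)^5*53=-53
(-1)^6*64=64
(-1)^7*33=-33
chi=-47


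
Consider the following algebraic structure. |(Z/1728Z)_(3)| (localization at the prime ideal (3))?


3-primary part: 1728=3^3*64
Size=3^3=27


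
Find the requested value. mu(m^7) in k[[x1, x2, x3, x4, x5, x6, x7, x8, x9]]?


C(n+d-1,d)=C(15,7)=6435


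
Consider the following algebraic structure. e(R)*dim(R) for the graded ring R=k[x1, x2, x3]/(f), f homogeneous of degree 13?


e(R)=deg(f)=13, dim(R)=3-1=2
e*dim=13*2=26


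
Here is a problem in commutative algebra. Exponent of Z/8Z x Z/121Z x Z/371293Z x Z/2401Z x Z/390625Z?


Exponent = lcm of the cyclic orders; pairwise coprime => product.
2^3*11^2*13^5*7^4*5^8=8*121*371293*2401*390625=337088792665625000


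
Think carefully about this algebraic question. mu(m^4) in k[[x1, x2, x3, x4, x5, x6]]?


C(n+d-1,d)=C(9,4)=126


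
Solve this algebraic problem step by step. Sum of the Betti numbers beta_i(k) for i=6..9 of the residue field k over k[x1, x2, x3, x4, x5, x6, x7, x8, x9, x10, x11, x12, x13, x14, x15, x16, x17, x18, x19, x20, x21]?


Koszul resolution: beta_i(k)=C(n,i), n=21
C(21,6)=54264, C(21,7)=116280, C(21,8)=203490, C(21,9)=293930
Sum=667964


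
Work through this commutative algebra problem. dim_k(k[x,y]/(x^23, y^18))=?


Basis: x^i*y^j, i<23, j<18
23*18=414


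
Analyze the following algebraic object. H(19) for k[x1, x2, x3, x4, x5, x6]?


C(d+n-1,n-1)=C(24,5)=42504


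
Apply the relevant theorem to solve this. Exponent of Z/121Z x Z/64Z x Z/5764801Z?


Exponent = lcm of the cyclic orders; pairwise coprime => product.
11^2*2^6*7^8=121*64*5764801=44642618944


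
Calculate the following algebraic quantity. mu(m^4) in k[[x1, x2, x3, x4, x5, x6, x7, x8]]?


C(n+d-1,d)=C(11,4)=330


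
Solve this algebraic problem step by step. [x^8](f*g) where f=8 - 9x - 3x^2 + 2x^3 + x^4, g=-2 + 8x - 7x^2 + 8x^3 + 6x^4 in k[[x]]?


[x^8] = sum a_i*b_j, i+j=8
  1*6=6
Sum=6


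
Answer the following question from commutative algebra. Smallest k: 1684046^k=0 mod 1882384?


1684046^k mod 1882384:
k=1: 1684046
k=2: 1783796
k=3: 1424136
k=4: 845152
k=5: 537824
k=6: 0
First zero at k = 6


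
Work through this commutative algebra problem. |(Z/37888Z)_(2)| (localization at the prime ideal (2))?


2-primary part: 37888=2^10*37
Size=2^10=1024


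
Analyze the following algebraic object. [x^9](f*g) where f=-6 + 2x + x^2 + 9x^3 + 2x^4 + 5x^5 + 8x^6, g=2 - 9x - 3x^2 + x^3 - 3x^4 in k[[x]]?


[x^9] = sum a_i*b_j, i+j=9
  5*-3=-15
  8*1=8
Sum=-7


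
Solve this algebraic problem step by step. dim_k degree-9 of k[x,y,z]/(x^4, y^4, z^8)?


Need i<4, j<4, k<8 with i+j+k=9.
For each i, j ranges over max(0,9-i-7)..min(3,9-i):
  i=0: j in [2,3] -> 2
  i=1: j in [1,3] -> 3
  i=2: j in [0,3] -> 4
  i=3: j in [0,3] -> 4
H(9) = 2+3+4+4 = 13


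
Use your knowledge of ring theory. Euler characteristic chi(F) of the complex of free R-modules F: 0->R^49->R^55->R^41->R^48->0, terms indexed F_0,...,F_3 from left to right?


chi = sum (-1)^i * rank:
(-1)^0*49=49
(-1)^1*55=-55
(-1)^2*41=41
(-1)^3*48=-48
chi=-13


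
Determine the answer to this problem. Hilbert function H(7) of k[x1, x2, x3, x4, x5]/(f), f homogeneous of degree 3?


C(11,4)-C(8,4)=330-70=260


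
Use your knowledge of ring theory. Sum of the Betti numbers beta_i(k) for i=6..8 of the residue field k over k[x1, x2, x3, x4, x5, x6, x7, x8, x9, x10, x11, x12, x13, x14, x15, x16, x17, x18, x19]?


Koszul resolution: beta_i(k)=C(n,i), n=19
C(19,6)=27132, C(19,7)=50388, C(19,8)=75582
Sum=153102


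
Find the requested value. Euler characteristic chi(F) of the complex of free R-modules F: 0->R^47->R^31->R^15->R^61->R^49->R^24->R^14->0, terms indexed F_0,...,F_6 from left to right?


chi = sum (-1)^i * rank:
(-1)^0*47=47
(-1)^1*31=-31
(-1)^2*15=15
(-1)^3*61=-61
(-1)^4*49=49
(-1)^5*24=-24
(-1)^6*14=14
chi=9


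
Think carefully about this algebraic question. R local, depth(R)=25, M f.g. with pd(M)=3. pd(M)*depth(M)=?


pd+depth=25
depth=25-3=22
pd*depth=3*22=66


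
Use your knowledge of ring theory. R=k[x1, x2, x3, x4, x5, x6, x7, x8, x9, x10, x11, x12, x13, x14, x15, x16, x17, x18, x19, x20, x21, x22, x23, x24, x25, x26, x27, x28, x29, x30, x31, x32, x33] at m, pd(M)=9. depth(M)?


pd+depth=depth(R)=33
depth=33-9=24


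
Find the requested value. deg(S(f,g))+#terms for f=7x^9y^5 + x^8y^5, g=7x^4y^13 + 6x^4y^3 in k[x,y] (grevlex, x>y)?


LT(f)=7x^9y^5, LT(g)=7x^4y^13
lcm(LM)=x^9y^13
S(f,g) (scaled by 49 to clear denominators) = 7y^8*f - 7x^5*g = 7x^8y^13 - 42x^9y^3
2 terms, deg 21.
21+2=23


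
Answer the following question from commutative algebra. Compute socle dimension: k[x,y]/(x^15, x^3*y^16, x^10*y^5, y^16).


Socle = ann(m) = span of standard monomials u with x*u, y*u in I (staircase corners).
Redundant generators: x^3*y^16
Minimal generators: x^15, x^10*y^5, y^16
Corners: x^9y^15, x^14y^4
Socle dim=2


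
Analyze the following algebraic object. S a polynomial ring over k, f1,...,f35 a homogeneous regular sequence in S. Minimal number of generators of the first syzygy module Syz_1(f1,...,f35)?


Regular sequence => Koszul complex is the minimal free resolution.
Syz_1 minimally generated by Koszul relations f_i*e_j - f_j*e_i (i<j): mu(Syz_1) = beta_2 = C(m,2) = m(m-1)/2
m=35
35*34/2 = 595


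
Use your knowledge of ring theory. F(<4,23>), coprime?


gcd(4,23)=1 => F=ab-a-b=4*23-4-23=92-27=65


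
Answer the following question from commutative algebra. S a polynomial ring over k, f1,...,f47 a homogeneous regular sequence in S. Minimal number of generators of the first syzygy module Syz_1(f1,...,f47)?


Regular sequence => Koszul complex is the minimal free resolution.
Syz_1 minimally generated by Koszul relations f_i*e_j - f_j*e_i (i<j): mu(Syz_1) = beta_2 = C(m,2) = m(m-1)/2
m=47
47*46/2 = 1081


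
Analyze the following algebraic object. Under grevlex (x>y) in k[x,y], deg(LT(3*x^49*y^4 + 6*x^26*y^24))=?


LT: 3*x^49*y^4
deg_x=49, deg_y=4
Total=49+4=53


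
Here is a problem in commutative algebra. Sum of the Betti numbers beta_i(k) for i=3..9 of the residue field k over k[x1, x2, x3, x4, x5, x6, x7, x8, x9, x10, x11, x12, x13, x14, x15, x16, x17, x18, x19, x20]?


Koszul resolution: beta_i(k)=C(n,i), n=20
C(20,3)=1140, C(20,4)=4845, C(20,5)=15504, C(20,6)=38760, C(20,7)=77520, C(20,8)=125970, C(20,9)=167960
Sum=431699


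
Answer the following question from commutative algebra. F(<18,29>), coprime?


gcd(18,29)=1 => F=ab-a-b=18*29-18-29=522-47=475


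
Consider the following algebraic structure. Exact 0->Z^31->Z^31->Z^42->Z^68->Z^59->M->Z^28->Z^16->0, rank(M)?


Alt sum=0:
(-1)^0*31 + (-1)^1*31 + (-1)^2*42 + (-1)^3*68 + (-1)^4*59 + (-1)^5*? + (-1)^6*28 + (-1)^7*16=0
rank(M)=45


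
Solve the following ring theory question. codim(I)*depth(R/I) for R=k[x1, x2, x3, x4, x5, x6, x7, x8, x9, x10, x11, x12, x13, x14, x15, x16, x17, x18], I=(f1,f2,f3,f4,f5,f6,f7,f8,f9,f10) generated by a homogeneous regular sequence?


codim=10, depth=dim(R/I)=18-10=8
Product=10*8=80


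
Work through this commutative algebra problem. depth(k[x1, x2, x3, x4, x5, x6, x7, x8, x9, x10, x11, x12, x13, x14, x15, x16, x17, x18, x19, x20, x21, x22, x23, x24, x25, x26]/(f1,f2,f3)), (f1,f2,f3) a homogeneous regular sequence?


depth(R)=26
depth(R/I)=26-3=23


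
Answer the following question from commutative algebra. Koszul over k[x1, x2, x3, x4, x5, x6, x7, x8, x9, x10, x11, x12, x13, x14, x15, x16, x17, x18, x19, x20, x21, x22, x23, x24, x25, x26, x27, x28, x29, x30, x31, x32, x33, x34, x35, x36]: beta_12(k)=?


C(n,i)=C(36,12)=1251677700


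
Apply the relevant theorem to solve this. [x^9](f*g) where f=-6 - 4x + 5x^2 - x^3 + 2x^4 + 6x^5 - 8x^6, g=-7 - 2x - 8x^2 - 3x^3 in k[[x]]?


[x^9] = sum a_i*b_j, i+j=9
  -8*-3=24
Sum=24


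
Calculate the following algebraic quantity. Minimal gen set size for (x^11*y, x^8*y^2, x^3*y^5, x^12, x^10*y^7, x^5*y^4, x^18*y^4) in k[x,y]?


Remove redundant (divisible by others).
x^10*y^7 redundant.
x^18*y^4 redundant.
Min: x^12, x^11*y, x^8*y^2, x^5*y^4, x^3*y^5
Count=5


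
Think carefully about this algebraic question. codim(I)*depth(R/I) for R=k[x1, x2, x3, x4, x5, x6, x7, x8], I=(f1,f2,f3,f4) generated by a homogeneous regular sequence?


codim=4, depth=dim(R/I)=8-4=4
Product=4*4=16


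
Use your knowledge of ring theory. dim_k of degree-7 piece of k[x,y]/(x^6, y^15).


k[x,y], I = (x^6, y^15), d = 7
Need i < 6 and d-i < 15.
Range: 0 <= i <= 5.
H(7) = 6


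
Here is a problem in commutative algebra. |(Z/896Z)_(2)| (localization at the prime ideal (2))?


2-primary part: 896=2^7*7
Size=2^7=128


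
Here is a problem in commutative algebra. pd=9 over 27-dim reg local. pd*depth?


pd+depth=27
depth=27-9=18
pd*depth=9*18=162


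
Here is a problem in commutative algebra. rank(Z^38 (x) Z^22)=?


rank(M(x)N) = rank(M)*rank(N)
38*22 = 836


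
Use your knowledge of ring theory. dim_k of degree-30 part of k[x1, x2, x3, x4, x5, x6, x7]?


C(d+n-1,n-1)=C(36,6)=1947792


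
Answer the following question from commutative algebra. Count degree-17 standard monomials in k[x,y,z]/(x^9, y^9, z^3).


Need i<9, j<9, k<3 with i+j+k=17.
For each i, j ranges over max(0,17-i-2)..min(8,17-i):
  i=0: j in [15,8] -> 0
  i=1: j in [14,8] -> 0
  i=2: j in [13,8] -> 0
  i=3: j in [12,8] -> 0
  i=4: j in [11,8] -> 0
  i=5: j in [10,8] -> 0
  i=6: j in [9,8] -> 0
  i=7: j in [8,8] -> 1
  i=8: j in [7,8] -> 2
H(17) = 0+0+0+0+0+0+0+1+2 = 3


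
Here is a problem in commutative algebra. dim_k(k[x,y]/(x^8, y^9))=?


Basis: x^i*y^j, i<8, j<9
8*9=72


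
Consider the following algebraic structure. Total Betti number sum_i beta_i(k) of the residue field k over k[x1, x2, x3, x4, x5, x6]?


Koszul resolution: beta_i(k)=C(n,i), n=6
sum_i C(6,i) = 2^6 = 64


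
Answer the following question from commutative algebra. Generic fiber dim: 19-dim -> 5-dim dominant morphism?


dim(fiber)=dim(X)-dim(Y)=19-5=14


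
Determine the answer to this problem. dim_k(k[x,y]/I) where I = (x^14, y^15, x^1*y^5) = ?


k[x,y]/I, I = (x^14, y^15, x^1*y^5)
Rect: 14x15=210. Corner: (14-1)x(15-5)=130.
dim = 210-130 = 80


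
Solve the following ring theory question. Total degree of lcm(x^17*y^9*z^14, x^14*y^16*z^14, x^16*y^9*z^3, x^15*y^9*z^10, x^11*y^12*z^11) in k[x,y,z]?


lcm = componentwise max:
x: max(17,14,16,15,11)=17
y: max(9,16,9,9,12)=16
z: max(14,14,3,10,11)=14
Total=17+16+14=47


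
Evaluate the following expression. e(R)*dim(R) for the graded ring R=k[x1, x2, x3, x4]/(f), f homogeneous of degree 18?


e(R)=deg(f)=18, dim(R)=4-1=3
e*dim=18*3=54


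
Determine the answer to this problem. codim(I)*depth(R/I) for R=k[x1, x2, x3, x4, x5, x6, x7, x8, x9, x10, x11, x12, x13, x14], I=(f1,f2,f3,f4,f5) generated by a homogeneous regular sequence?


codim=5, depth=dim(R/I)=14-5=9
Product=5*9=45


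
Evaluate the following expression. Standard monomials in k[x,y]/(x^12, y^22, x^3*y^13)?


k[x,y]/I, I = (x^12, y^22, x^3*y^13)
Rect: 12x22=264. Corner: (12-3)x(22-13)=81.
dim = 264-81 = 183


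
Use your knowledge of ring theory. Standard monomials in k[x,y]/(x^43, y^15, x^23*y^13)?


k[x,y]/I, I = (x^43, y^15, x^23*y^13)
Rect: 43x15=645. Corner: (43-23)x(15-13)=40.
dim = 645-40 = 605


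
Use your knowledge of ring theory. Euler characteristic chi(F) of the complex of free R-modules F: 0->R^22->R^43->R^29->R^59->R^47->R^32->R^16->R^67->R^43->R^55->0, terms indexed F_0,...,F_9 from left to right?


chi = sum (-1)^i * rank:
(-1)^0*22=22
(-1)^1*43=-43
(-1)^2*29=29
(-1)^3*59=-59
(-1)^4*47=47
(-1)^5*32=-32
(-1)^6*16=16
(-1)^7*67=-67
(-1)^8*43=43
(-1)^9*55=-55
chi=-99


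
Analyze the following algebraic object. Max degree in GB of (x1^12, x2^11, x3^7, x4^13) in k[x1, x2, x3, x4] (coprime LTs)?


Pure powers, coprime LTs => already GB.
Degrees: 12, 11, 7, 13
Max=13


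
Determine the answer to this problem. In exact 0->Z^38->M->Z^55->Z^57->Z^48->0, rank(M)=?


Alt sum=0:
(-1)^0*38 + (-1)^1*? + (-1)^2*55 + (-1)^3*57 + (-1)^4*48=0
rank(M)=84


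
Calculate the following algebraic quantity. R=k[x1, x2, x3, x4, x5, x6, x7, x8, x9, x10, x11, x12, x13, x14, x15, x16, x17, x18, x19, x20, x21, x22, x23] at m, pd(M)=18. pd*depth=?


pd+depth=23
depth=23-18=5
pd*depth=18*5=90
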